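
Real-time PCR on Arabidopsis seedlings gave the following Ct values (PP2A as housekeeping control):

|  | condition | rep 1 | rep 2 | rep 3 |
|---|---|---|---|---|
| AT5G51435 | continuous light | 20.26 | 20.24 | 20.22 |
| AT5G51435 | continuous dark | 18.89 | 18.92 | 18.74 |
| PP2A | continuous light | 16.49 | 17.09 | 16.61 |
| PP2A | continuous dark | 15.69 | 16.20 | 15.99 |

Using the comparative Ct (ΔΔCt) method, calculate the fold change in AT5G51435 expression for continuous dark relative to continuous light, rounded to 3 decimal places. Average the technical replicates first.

Mean Ct: AT5G51435 continuous light 20.240; AT5G51435 continuous dark 18.850; PP2A continuous light 16.730; PP2A continuous dark 15.960
ΔCt(continuous light) = 20.240 − 16.730 = 3.510
ΔCt(continuous dark) = 18.850 − 15.960 = 2.890
ΔΔCt = 2.890 − 3.510 = -0.620
Fold change = 2^(−(-0.620)) = 2^0.620 = 1.5369

1.537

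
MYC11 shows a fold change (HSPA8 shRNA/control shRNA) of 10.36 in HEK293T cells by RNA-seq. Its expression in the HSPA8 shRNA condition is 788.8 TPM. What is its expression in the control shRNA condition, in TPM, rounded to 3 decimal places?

76.139

control shRNA expression = 788.8 / 10.36 = 76.139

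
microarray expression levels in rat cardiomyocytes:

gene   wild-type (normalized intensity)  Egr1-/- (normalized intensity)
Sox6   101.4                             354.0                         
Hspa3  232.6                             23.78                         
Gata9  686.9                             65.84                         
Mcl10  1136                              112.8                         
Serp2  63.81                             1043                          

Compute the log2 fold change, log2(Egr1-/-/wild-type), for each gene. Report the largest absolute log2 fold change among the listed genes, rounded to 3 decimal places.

log2(354.0/101.4) = 1.804  (Sox6)
log2(23.78/232.6) = -3.290  (Hspa3)
log2(65.84/686.9) = -3.383  (Gata9)
log2(112.8/1136) = -3.332  (Mcl10)
log2(1043/63.81) = 4.031  (Serp2)
The largest magnitude belongs to Serp2.

4.031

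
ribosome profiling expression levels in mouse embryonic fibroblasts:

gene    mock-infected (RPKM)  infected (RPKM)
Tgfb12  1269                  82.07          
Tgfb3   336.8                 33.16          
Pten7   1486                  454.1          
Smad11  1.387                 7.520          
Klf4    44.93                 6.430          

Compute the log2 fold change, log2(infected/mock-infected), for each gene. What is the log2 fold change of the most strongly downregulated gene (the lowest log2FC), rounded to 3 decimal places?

log2(82.07/1269) = -3.951  (Tgfb12)
log2(33.16/336.8) = -3.344  (Tgfb3)
log2(454.1/1486) = -1.710  (Pten7)
log2(7.520/1.387) = 2.439  (Smad11)
log2(6.430/44.93) = -2.805  (Klf4)
Tgfb12 is most strongly downregulated.

-3.951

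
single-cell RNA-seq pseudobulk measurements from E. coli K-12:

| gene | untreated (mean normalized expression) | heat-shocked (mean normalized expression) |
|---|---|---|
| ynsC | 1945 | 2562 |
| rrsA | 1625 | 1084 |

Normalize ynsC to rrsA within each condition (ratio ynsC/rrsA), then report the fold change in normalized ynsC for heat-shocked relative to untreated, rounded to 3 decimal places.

ynsC/rrsA (untreated) = 1945 / 1625 = 1.1969
ynsC/rrsA (heat-shocked) = 2562 / 1084 = 2.3635
Fold change = 2.3635 / 1.1969 = 1.9746

1.975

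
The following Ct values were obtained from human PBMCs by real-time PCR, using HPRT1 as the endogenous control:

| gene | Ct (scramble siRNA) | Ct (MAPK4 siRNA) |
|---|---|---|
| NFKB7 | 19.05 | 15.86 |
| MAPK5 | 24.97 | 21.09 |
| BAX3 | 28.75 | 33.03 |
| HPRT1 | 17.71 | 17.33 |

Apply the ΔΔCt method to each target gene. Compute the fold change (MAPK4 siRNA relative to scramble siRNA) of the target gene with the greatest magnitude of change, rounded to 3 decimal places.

NFKB7: ΔΔCt = (15.86−17.33) − (19.05−17.71) = -1.47 − 1.34 = -2.81; fold change = 2^2.81 = 7.013
MAPK5: ΔΔCt = (21.09−17.33) − (24.97−17.71) = 3.76 − 7.26 = -3.50; fold change = 2^3.50 = 11.314
BAX3: ΔΔCt = (33.03−17.33) − (28.75−17.71) = 15.70 − 11.04 = 4.66; fold change = 2^-4.66 = 0.040
BAX3 has the largest |ΔΔCt| = 4.66.

0.040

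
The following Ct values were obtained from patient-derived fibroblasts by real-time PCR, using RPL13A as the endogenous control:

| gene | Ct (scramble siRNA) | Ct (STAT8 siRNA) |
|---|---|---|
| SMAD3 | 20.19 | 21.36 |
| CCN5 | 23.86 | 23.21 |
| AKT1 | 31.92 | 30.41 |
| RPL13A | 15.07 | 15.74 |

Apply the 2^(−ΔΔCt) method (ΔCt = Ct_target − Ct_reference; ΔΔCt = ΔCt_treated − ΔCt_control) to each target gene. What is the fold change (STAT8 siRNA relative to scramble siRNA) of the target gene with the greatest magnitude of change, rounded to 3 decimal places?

4.532

SMAD3: ΔΔCt = (21.36−15.74) − (20.19−15.07) = 5.62 − 5.12 = 0.50; fold change = 2^-0.50 = 0.707
CCN5: ΔΔCt = (23.21−15.74) − (23.86−15.07) = 7.47 − 8.79 = -1.32; fold change = 2^1.32 = 2.497
AKT1: ΔΔCt = (30.41−15.74) − (31.92−15.07) = 14.67 − 16.85 = -2.18; fold change = 2^2.18 = 4.532
AKT1 has the largest |ΔΔCt| = 2.18.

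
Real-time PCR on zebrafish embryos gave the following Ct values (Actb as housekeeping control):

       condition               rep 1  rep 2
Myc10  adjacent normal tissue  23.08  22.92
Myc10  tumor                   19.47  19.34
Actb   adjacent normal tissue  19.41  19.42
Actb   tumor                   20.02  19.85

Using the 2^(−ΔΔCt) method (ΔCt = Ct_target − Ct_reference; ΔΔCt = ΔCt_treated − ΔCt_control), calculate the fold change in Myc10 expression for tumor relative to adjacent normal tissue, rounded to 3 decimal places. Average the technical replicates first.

17.328

Mean Ct: Myc10 adjacent normal tissue 23.000; Myc10 tumor 19.405; Actb adjacent normal tissue 19.415; Actb tumor 19.935
ΔCt(adjacent normal tissue) = 23.000 − 19.415 = 3.585
ΔCt(tumor) = 19.405 − 19.935 = -0.530
ΔΔCt = -0.530 − 3.585 = -4.115
Fold change = 2^(−(-4.115)) = 2^4.115 = 17.3276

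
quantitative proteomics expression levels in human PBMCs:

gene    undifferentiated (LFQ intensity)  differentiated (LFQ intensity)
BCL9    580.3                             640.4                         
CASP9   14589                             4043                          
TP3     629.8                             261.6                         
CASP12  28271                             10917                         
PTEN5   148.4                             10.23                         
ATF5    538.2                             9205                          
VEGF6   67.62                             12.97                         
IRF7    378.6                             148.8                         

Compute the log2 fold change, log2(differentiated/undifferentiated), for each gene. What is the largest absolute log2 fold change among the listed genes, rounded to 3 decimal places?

log2(640.4/580.3) = 0.142  (BCL9)
log2(4043/14589) = -1.851  (CASP9)
log2(261.6/629.8) = -1.268  (TP3)
log2(10917/28271) = -1.373  (CASP12)
log2(10.23/148.4) = -3.859  (PTEN5)
log2(9205/538.2) = 4.096  (ATF5)
log2(12.97/67.62) = -2.382  (VEGF6)
log2(148.8/378.6) = -1.347  (IRF7)
The largest magnitude belongs to ATF5.

4.096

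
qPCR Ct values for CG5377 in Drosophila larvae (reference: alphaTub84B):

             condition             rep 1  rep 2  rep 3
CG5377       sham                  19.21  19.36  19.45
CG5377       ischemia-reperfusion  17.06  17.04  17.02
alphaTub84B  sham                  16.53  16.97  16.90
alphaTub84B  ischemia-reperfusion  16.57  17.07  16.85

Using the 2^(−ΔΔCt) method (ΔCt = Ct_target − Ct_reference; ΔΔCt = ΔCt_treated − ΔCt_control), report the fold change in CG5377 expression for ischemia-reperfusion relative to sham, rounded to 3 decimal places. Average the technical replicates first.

5.028

Mean Ct: CG5377 sham 19.340; CG5377 ischemia-reperfusion 17.040; alphaTub84B sham 16.800; alphaTub84B ischemia-reperfusion 16.830
ΔCt(sham) = 19.340 − 16.800 = 2.540
ΔCt(ischemia-reperfusion) = 17.040 − 16.830 = 0.210
ΔΔCt = 0.210 − 2.540 = -2.330
Fold change = 2^(−(-2.330)) = 2^2.330 = 5.0281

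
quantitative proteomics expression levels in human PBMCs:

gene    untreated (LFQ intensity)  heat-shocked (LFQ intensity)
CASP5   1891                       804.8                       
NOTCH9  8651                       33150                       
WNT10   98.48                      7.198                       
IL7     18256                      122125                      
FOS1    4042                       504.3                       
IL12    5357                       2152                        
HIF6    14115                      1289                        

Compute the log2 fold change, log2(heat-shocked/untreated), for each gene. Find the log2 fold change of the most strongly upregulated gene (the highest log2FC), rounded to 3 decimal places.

log2(804.8/1891) = -1.232  (CASP5)
log2(33150/8651) = 1.938  (NOTCH9)
log2(7.198/98.48) = -3.774  (WNT10)
log2(122125/18256) = 2.742  (IL7)
log2(504.3/4042) = -3.003  (FOS1)
log2(2152/5357) = -1.316  (IL12)
log2(1289/14115) = -3.453  (HIF6)
IL7 is most strongly upregulated.

2.742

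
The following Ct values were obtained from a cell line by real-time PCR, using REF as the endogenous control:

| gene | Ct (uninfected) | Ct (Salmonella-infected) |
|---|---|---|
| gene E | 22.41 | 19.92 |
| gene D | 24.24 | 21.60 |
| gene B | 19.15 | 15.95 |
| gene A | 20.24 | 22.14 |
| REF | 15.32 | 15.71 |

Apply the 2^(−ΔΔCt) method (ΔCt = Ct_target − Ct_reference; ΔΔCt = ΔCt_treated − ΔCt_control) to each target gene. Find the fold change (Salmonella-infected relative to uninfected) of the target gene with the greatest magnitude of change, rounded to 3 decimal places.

12.042

gene E: ΔΔCt = (19.92−15.71) − (22.41−15.32) = 4.21 − 7.09 = -2.88; fold change = 2^2.88 = 7.362
gene D: ΔΔCt = (21.60−15.71) − (24.24−15.32) = 5.89 − 8.92 = -3.03; fold change = 2^3.03 = 8.168
gene B: ΔΔCt = (15.95−15.71) − (19.15−15.32) = 0.24 − 3.83 = -3.59; fold change = 2^3.59 = 12.042
gene A: ΔΔCt = (22.14−15.71) − (20.24−15.32) = 6.43 − 4.92 = 1.51; fold change = 2^-1.51 = 0.351
gene B has the largest |ΔΔCt| = 3.59.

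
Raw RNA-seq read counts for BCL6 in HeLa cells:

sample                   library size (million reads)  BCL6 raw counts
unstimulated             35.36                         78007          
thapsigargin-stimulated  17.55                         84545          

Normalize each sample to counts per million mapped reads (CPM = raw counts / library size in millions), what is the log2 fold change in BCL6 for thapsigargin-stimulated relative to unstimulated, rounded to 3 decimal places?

CPM(unstimulated) = 78007 / 35.36 = 2206.0803
CPM(thapsigargin-stimulated) = 84545 / 17.55 = 4817.3789
Fold change = 4817.3789 / 2206.0803 = 2.18368
log2(2.18368) = 1.1268

1.127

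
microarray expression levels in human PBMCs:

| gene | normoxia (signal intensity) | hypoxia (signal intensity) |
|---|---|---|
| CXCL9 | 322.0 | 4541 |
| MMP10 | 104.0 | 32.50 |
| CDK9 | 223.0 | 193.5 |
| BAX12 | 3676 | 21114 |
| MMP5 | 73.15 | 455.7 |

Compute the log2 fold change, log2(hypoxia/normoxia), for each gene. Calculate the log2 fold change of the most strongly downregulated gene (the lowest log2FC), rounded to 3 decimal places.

-1.678

log2(4541/322.0) = 3.818  (CXCL9)
log2(32.50/104.0) = -1.678  (MMP10)
log2(193.5/223.0) = -0.205  (CDK9)
log2(21114/3676) = 2.522  (BAX12)
log2(455.7/73.15) = 2.639  (MMP5)
MMP10 is most strongly downregulated.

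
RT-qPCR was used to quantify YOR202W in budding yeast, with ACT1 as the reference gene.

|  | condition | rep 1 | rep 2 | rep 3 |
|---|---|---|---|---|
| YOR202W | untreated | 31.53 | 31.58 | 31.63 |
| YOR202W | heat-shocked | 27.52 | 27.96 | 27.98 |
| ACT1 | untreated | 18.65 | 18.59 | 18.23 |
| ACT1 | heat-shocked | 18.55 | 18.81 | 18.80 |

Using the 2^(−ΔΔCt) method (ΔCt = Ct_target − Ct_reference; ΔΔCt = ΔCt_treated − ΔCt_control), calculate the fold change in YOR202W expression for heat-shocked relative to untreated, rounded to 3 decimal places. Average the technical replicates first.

Mean Ct: YOR202W untreated 31.580; YOR202W heat-shocked 27.820; ACT1 untreated 18.490; ACT1 heat-shocked 18.720
ΔCt(untreated) = 31.580 − 18.490 = 13.090
ΔCt(heat-shocked) = 27.820 − 18.720 = 9.100
ΔΔCt = 9.100 − 13.090 = -3.990
Fold change = 2^(−(-3.990)) = 2^3.990 = 15.8895

15.889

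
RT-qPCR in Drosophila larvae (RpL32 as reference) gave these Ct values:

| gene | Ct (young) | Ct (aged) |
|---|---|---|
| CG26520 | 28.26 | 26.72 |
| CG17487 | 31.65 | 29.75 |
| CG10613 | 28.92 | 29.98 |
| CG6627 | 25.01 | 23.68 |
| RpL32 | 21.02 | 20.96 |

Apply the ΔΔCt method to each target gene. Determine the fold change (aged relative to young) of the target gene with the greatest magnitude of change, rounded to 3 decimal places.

3.580

CG26520: ΔΔCt = (26.72−20.96) − (28.26−21.02) = 5.76 − 7.24 = -1.48; fold change = 2^1.48 = 2.789
CG17487: ΔΔCt = (29.75−20.96) − (31.65−21.02) = 8.79 − 10.63 = -1.84; fold change = 2^1.84 = 3.580
CG10613: ΔΔCt = (29.98−20.96) − (28.92−21.02) = 9.02 − 7.90 = 1.12; fold change = 2^-1.12 = 0.460
CG6627: ΔΔCt = (23.68−20.96) − (25.01−21.02) = 2.72 − 3.99 = -1.27; fold change = 2^1.27 = 2.412
CG17487 has the largest |ΔΔCt| = 1.84.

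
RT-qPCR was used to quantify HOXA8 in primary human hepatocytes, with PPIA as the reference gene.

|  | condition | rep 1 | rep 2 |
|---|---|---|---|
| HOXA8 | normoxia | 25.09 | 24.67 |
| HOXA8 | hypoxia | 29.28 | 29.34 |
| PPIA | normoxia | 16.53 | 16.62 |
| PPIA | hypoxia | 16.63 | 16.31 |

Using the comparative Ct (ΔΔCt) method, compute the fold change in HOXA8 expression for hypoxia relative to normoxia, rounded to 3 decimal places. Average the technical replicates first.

Mean Ct: HOXA8 normoxia 24.880; HOXA8 hypoxia 29.310; PPIA normoxia 16.575; PPIA hypoxia 16.470
ΔCt(normoxia) = 24.880 − 16.575 = 8.305
ΔCt(hypoxia) = 29.310 − 16.470 = 12.840
ΔΔCt = 12.840 − 8.305 = 4.535
Fold change = 2^(−4.535) = 0.0431

0.043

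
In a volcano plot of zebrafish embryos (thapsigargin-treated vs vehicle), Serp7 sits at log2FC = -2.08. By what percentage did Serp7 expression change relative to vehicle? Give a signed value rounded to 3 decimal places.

-76.349%

Fold change = 2^(-2.08) = 0.2365
Percent change = (FC − 1) × 100% = (0.2365 − 1) × 100 = -76.349%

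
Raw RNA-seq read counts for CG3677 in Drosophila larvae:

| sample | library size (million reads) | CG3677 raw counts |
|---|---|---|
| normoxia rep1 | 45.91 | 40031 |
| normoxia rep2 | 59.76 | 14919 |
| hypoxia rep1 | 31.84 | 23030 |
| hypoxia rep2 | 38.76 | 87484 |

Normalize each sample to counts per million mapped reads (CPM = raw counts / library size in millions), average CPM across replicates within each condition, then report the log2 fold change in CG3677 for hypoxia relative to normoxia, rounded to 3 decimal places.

CPM(normoxia rep1) = 40031 / 45.91 = 871.9451
CPM(normoxia rep2) = 14919 / 59.76 = 249.6486
CPM(hypoxia rep1) = 23030 / 31.84 = 723.3040
CPM(hypoxia rep2) = 87484 / 38.76 = 2257.0691
mean CPM(normoxia) = 560.7969; mean CPM(hypoxia) = 1490.1866
Fold change = 1490.1866 / 560.7969 = 2.65727
log2(2.65727) = 1.4099

1.410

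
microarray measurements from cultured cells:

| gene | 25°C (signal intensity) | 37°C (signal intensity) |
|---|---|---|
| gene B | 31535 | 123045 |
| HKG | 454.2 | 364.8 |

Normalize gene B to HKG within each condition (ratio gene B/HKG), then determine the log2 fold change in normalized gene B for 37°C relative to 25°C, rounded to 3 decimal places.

2.280

gene B/HKG (25°C) = 31535 / 454.2 = 69.43
gene B/HKG (37°C) = 123045 / 364.8 = 337.29
Fold change = 337.29 / 69.43 = 4.8581
log2(4.8581) = 2.2804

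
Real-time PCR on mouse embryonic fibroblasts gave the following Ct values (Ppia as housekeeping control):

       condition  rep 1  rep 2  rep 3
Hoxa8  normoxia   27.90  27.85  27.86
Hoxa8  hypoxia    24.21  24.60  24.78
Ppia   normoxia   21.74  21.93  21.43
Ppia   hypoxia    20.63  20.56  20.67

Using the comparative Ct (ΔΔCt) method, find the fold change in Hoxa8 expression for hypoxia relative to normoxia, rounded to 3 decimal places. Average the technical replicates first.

4.790

Mean Ct: Hoxa8 normoxia 27.870; Hoxa8 hypoxia 24.530; Ppia normoxia 21.700; Ppia hypoxia 20.620
ΔCt(normoxia) = 27.870 − 21.700 = 6.170
ΔCt(hypoxia) = 24.530 − 20.620 = 3.910
ΔΔCt = 3.910 − 6.170 = -2.260
Fold change = 2^(−(-2.260)) = 2^2.260 = 4.7899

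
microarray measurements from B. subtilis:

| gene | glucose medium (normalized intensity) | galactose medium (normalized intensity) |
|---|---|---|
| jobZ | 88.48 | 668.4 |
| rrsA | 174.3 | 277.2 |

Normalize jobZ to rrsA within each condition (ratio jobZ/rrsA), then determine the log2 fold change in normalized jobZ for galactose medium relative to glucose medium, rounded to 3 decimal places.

jobZ/rrsA (glucose medium) = 88.48 / 174.3 = 0.50763
jobZ/rrsA (galactose medium) = 668.4 / 277.2 = 2.4113
Fold change = 2.4113 / 0.50763 = 4.7500
log2(4.7500) = 2.2479

2.248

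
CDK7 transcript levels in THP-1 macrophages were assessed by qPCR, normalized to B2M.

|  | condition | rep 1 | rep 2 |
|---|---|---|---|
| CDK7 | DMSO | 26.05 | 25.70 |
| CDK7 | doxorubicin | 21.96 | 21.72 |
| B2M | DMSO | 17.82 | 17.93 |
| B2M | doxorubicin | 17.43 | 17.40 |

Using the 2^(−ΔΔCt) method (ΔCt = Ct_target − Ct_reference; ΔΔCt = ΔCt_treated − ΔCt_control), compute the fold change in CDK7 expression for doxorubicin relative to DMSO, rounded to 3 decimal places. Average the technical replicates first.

11.917

Mean Ct: CDK7 DMSO 25.875; CDK7 doxorubicin 21.840; B2M DMSO 17.875; B2M doxorubicin 17.415
ΔCt(DMSO) = 25.875 − 17.875 = 8.000
ΔCt(doxorubicin) = 21.840 − 17.415 = 4.425
ΔΔCt = 4.425 − 8.000 = -3.575
Fold change = 2^(−(-3.575)) = 2^3.575 = 11.9174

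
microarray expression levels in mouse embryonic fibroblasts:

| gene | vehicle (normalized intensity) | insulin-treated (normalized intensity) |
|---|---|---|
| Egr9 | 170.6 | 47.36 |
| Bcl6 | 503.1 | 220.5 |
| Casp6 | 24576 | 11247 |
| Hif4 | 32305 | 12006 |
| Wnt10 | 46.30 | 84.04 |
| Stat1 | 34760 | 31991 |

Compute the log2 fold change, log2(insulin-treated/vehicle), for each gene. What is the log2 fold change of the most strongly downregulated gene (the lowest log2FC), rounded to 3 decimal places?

-1.849

log2(47.36/170.6) = -1.849  (Egr9)
log2(220.5/503.1) = -1.190  (Bcl6)
log2(11247/24576) = -1.128  (Casp6)
log2(12006/32305) = -1.428  (Hif4)
log2(84.04/46.30) = 0.860  (Wnt10)
log2(31991/34760) = -0.120  (Stat1)
Egr9 is most strongly downregulated.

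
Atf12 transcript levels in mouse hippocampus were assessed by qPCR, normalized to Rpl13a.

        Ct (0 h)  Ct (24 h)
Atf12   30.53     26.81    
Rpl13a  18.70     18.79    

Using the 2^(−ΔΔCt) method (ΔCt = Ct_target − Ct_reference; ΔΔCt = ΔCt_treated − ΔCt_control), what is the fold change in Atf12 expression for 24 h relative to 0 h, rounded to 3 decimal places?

ΔCt(0 h) = 30.530 − 18.700 = 11.830
ΔCt(24 h) = 26.810 − 18.790 = 8.020
ΔΔCt = 8.020 − 11.830 = -3.810
Fold change = 2^(−(-3.810)) = 2^3.810 = 14.0257

14.026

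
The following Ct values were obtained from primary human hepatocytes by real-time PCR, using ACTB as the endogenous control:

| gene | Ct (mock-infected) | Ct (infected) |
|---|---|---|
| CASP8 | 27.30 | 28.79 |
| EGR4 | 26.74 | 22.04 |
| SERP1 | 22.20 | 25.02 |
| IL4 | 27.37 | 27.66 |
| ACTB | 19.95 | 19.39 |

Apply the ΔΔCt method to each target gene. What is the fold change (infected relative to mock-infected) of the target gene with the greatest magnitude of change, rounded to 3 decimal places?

CASP8: ΔΔCt = (28.79−19.39) − (27.30−19.95) = 9.40 − 7.35 = 2.05; fold change = 2^-2.05 = 0.241
EGR4: ΔΔCt = (22.04−19.39) − (26.74−19.95) = 2.65 − 6.79 = -4.14; fold change = 2^4.14 = 17.630
SERP1: ΔΔCt = (25.02−19.39) − (22.20−19.95) = 5.63 − 2.25 = 3.38; fold change = 2^-3.38 = 0.096
IL4: ΔΔCt = (27.66−19.39) − (27.37−19.95) = 8.27 − 7.42 = 0.85; fold change = 2^-0.85 = 0.555
EGR4 has the largest |ΔΔCt| = 4.14.

17.630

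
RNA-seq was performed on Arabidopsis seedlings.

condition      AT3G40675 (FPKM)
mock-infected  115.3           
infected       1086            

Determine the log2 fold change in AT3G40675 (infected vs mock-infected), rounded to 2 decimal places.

Fold change = 1086 / 115.3 = 9.4189
log2(9.4189) = 3.236

3.24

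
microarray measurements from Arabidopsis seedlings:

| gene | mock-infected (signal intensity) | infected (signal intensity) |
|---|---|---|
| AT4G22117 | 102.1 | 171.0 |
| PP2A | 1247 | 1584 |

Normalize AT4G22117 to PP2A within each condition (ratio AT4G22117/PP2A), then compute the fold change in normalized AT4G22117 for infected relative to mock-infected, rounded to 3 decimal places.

AT4G22117/PP2A (mock-infected) = 102.1 / 1247 = 0.081877
AT4G22117/PP2A (infected) = 171.0 / 1584 = 0.10795
Fold change = 0.10795 / 0.081877 = 1.3185

1.319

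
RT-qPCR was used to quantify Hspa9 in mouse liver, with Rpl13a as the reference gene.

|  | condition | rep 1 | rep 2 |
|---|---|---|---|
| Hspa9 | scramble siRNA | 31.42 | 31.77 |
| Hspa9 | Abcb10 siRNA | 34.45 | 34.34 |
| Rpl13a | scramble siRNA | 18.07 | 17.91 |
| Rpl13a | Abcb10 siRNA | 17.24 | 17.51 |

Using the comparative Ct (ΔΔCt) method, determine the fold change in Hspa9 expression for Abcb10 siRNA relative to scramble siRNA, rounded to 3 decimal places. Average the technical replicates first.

Mean Ct: Hspa9 scramble siRNA 31.595; Hspa9 Abcb10 siRNA 34.395; Rpl13a scramble siRNA 17.990; Rpl13a Abcb10 siRNA 17.375
ΔCt(scramble siRNA) = 31.595 − 17.990 = 13.605
ΔCt(Abcb10 siRNA) = 34.395 − 17.375 = 17.020
ΔΔCt = 17.020 − 13.605 = 3.415
Fold change = 2^(−3.415) = 0.0938

0.094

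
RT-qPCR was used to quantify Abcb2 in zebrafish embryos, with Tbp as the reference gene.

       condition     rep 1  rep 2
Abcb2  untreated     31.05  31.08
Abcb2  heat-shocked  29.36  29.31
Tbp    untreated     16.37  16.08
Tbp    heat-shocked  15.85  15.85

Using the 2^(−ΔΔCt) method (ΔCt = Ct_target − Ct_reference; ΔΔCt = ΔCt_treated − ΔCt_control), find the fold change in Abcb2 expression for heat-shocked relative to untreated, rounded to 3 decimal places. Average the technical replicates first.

Mean Ct: Abcb2 untreated 31.065; Abcb2 heat-shocked 29.335; Tbp untreated 16.225; Tbp heat-shocked 15.850
ΔCt(untreated) = 31.065 − 16.225 = 14.840
ΔCt(heat-shocked) = 29.335 − 15.850 = 13.485
ΔΔCt = 13.485 − 14.840 = -1.355
Fold change = 2^(−(-1.355)) = 2^1.355 = 2.5580

2.558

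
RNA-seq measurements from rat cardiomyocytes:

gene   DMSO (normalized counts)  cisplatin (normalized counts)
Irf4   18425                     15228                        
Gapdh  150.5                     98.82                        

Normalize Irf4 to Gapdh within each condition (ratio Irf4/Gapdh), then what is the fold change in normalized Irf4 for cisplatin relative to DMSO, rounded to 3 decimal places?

Irf4/Gapdh (DMSO) = 18425 / 150.5 = 122.43
Irf4/Gapdh (cisplatin) = 15228 / 98.82 = 154.1
Fold change = 154.1 / 122.43 = 1.2587

1.259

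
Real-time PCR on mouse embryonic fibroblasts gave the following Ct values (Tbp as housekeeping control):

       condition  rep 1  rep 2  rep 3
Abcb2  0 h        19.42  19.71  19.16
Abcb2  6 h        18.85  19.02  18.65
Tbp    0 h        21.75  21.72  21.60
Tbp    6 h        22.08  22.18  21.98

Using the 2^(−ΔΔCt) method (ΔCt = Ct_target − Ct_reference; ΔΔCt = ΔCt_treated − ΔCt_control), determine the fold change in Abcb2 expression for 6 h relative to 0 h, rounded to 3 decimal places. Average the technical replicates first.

Mean Ct: Abcb2 0 h 19.430; Abcb2 6 h 18.840; Tbp 0 h 21.690; Tbp 6 h 22.080
ΔCt(0 h) = 19.430 − 21.690 = -2.260
ΔCt(6 h) = 18.840 − 22.080 = -3.240
ΔΔCt = -3.240 − (-2.260) = -0.980
Fold change = 2^(−(-0.980)) = 2^0.980 = 1.9725

1.972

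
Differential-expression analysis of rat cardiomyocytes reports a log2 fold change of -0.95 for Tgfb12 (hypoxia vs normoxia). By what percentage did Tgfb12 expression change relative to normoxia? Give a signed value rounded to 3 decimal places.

-48.237%

Fold change = 2^(-0.95) = 0.5176
Percent change = (FC − 1) × 100% = (0.5176 − 1) × 100 = -48.237%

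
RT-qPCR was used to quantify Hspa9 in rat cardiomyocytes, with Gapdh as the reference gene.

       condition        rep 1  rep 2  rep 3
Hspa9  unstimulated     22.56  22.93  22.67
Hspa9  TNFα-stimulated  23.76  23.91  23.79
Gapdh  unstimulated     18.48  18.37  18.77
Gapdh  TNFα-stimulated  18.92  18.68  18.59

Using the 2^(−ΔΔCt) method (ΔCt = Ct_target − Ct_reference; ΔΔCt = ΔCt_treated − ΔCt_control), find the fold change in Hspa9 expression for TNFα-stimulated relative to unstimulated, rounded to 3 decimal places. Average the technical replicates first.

Mean Ct: Hspa9 unstimulated 22.720; Hspa9 TNFα-stimulated 23.820; Gapdh unstimulated 18.540; Gapdh TNFα-stimulated 18.730
ΔCt(unstimulated) = 22.720 − 18.540 = 4.180
ΔCt(TNFα-stimulated) = 23.820 − 18.730 = 5.090
ΔΔCt = 5.090 − 4.180 = 0.910
Fold change = 2^(−0.910) = 0.5322

0.532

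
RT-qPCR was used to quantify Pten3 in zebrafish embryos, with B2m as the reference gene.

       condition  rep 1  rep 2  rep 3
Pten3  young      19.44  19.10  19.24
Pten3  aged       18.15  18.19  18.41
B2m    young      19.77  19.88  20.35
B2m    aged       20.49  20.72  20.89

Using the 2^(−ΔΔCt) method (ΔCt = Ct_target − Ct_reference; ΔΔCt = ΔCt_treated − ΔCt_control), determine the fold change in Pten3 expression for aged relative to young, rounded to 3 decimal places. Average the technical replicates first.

3.272

Mean Ct: Pten3 young 19.260; Pten3 aged 18.250; B2m young 20.000; B2m aged 20.700
ΔCt(young) = 19.260 − 20.000 = -0.740
ΔCt(aged) = 18.250 − 20.700 = -2.450
ΔΔCt = -2.450 − (-0.740) = -1.710
Fold change = 2^(−(-1.710)) = 2^1.710 = 3.2716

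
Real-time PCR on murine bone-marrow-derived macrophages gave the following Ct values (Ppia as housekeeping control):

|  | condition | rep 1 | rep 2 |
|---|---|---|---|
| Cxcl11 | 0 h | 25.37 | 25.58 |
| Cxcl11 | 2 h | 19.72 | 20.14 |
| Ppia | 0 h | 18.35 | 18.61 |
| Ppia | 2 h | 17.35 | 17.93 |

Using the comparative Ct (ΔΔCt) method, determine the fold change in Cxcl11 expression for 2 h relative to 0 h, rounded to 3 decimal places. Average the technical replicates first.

26.082

Mean Ct: Cxcl11 0 h 25.475; Cxcl11 2 h 19.930; Ppia 0 h 18.480; Ppia 2 h 17.640
ΔCt(0 h) = 25.475 − 18.480 = 6.995
ΔCt(2 h) = 19.930 − 17.640 = 2.290
ΔΔCt = 2.290 − 6.995 = -4.705
Fold change = 2^(−(-4.705)) = 2^4.705 = 26.0823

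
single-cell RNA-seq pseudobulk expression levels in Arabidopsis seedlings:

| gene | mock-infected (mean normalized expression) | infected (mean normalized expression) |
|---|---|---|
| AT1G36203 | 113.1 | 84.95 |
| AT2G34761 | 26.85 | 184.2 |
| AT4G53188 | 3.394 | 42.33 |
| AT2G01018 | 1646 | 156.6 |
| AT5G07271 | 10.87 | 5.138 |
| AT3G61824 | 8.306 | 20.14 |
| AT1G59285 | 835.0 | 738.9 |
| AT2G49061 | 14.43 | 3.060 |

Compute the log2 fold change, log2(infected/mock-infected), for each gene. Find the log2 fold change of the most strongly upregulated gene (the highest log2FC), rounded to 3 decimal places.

log2(84.95/113.1) = -0.413  (AT1G36203)
log2(184.2/26.85) = 2.778  (AT2G34761)
log2(42.33/3.394) = 3.641  (AT4G53188)
log2(156.6/1646) = -3.394  (AT2G01018)
log2(5.138/10.87) = -1.081  (AT5G07271)
log2(20.14/8.306) = 1.278  (AT3G61824)
log2(738.9/835.0) = -0.176  (AT1G59285)
log2(3.060/14.43) = -2.237  (AT2G49061)
AT4G53188 is most strongly upregulated.

3.641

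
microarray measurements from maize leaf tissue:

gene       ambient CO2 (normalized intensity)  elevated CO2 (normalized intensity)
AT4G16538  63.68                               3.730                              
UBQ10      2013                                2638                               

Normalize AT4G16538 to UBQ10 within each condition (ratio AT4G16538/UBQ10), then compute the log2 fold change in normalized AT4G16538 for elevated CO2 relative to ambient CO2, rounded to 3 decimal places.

AT4G16538/UBQ10 (ambient CO2) = 63.68 / 2013 = 0.031634
AT4G16538/UBQ10 (elevated CO2) = 3.730 / 2638 = 0.0014139
Fold change = 0.0014139 / 0.031634 = 0.0447
log2(0.0447) = -4.4837

-4.484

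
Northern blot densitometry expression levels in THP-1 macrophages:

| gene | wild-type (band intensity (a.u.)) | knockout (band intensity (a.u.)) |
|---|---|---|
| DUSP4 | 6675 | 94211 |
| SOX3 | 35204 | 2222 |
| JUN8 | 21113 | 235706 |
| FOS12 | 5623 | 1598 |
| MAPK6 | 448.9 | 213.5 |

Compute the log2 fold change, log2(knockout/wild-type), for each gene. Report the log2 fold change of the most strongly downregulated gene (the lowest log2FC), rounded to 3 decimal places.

log2(94211/6675) = 3.819  (DUSP4)
log2(2222/35204) = -3.986  (SOX3)
log2(235706/21113) = 3.481  (JUN8)
log2(1598/5623) = -1.815  (FOS12)
log2(213.5/448.9) = -1.072  (MAPK6)
SOX3 is most strongly downregulated.

-3.986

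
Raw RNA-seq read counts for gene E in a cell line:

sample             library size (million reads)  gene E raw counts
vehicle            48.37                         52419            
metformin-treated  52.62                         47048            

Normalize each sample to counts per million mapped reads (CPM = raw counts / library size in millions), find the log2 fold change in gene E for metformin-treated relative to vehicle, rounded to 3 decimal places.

-0.277

CPM(vehicle) = 52419 / 48.37 = 1083.7089
CPM(metformin-treated) = 47048 / 52.62 = 894.1087
Fold change = 894.1087 / 1083.7089 = 0.82505
log2(0.82505) = -0.2775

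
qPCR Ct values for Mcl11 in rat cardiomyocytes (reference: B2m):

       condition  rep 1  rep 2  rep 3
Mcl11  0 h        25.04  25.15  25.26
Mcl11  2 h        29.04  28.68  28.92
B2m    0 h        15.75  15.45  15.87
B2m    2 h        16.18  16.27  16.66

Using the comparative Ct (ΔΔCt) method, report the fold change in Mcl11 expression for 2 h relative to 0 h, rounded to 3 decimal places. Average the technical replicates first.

0.121

Mean Ct: Mcl11 0 h 25.150; Mcl11 2 h 28.880; B2m 0 h 15.690; B2m 2 h 16.370
ΔCt(0 h) = 25.150 − 15.690 = 9.460
ΔCt(2 h) = 28.880 − 16.370 = 12.510
ΔΔCt = 12.510 − 9.460 = 3.050
Fold change = 2^(−3.050) = 0.1207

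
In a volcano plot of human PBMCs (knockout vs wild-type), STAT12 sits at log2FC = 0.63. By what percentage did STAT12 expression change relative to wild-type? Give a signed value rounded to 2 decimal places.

54.76%

Fold change = 2^(0.63) = 1.5476
Percent change = (FC − 1) × 100% = (1.5476 − 1) × 100 = 54.76%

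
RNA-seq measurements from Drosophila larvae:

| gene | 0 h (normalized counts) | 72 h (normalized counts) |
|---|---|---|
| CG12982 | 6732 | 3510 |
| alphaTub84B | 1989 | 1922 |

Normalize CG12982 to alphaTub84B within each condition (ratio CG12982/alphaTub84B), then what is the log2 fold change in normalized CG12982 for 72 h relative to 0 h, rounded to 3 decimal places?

CG12982/alphaTub84B (0 h) = 6732 / 1989 = 3.3846
CG12982/alphaTub84B (72 h) = 3510 / 1922 = 1.8262
Fold change = 1.8262 / 3.3846 = 0.5396
log2(0.5396) = -0.8901

-0.890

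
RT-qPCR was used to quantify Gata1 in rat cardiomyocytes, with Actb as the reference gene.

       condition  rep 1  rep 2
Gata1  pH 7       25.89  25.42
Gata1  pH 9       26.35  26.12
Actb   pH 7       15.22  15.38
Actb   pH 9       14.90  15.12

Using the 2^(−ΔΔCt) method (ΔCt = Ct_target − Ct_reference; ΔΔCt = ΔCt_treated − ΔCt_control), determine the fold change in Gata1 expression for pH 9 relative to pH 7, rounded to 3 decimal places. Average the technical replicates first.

0.547

Mean Ct: Gata1 pH 7 25.655; Gata1 pH 9 26.235; Actb pH 7 15.300; Actb pH 9 15.010
ΔCt(pH 7) = 25.655 − 15.300 = 10.355
ΔCt(pH 9) = 26.235 − 15.010 = 11.225
ΔΔCt = 11.225 − 10.355 = 0.870
Fold change = 2^(−0.870) = 0.5471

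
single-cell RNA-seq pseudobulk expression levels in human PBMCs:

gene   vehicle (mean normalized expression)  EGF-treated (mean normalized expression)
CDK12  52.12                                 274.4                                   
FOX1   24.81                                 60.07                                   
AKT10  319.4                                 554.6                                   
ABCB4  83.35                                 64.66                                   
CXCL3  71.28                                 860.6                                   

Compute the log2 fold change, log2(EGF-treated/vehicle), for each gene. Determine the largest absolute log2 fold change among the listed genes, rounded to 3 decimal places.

log2(274.4/52.12) = 2.396  (CDK12)
log2(60.07/24.81) = 1.276  (FOX1)
log2(554.6/319.4) = 0.796  (AKT10)
log2(64.66/83.35) = -0.366  (ABCB4)
log2(860.6/71.28) = 3.594  (CXCL3)
The largest magnitude belongs to CXCL3.

3.594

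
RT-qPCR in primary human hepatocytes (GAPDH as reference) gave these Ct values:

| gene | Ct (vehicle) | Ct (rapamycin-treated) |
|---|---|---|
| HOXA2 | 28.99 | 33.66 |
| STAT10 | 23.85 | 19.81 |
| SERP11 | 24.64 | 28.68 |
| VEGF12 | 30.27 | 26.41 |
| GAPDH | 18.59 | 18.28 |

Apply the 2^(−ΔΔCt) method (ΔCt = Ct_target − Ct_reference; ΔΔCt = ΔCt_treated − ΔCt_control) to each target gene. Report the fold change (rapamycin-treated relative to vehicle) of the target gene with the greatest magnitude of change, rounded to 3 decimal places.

HOXA2: ΔΔCt = (33.66−18.28) − (28.99−18.59) = 15.38 − 10.40 = 4.98; fold change = 2^-4.98 = 0.032
STAT10: ΔΔCt = (19.81−18.28) − (23.85−18.59) = 1.53 − 5.26 = -3.73; fold change = 2^3.73 = 13.269
SERP11: ΔΔCt = (28.68−18.28) − (24.64−18.59) = 10.40 − 6.05 = 4.35; fold change = 2^-4.35 = 0.049
VEGF12: ΔΔCt = (26.41−18.28) − (30.27−18.59) = 8.13 − 11.68 = -3.55; fold change = 2^3.55 = 11.713
HOXA2 has the largest |ΔΔCt| = 4.98.

0.032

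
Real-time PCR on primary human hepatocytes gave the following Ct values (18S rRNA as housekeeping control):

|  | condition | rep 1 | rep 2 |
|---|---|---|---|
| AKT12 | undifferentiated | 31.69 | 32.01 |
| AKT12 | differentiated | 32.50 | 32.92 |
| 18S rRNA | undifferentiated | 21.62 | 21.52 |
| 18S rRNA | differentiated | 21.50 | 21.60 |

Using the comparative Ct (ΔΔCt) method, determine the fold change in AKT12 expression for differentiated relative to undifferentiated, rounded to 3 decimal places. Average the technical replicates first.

0.543

Mean Ct: AKT12 undifferentiated 31.850; AKT12 differentiated 32.710; 18S rRNA undifferentiated 21.570; 18S rRNA differentiated 21.550
ΔCt(undifferentiated) = 31.850 − 21.570 = 10.280
ΔCt(differentiated) = 32.710 − 21.550 = 11.160
ΔΔCt = 11.160 − 10.280 = 0.880
Fold change = 2^(−0.880) = 0.5434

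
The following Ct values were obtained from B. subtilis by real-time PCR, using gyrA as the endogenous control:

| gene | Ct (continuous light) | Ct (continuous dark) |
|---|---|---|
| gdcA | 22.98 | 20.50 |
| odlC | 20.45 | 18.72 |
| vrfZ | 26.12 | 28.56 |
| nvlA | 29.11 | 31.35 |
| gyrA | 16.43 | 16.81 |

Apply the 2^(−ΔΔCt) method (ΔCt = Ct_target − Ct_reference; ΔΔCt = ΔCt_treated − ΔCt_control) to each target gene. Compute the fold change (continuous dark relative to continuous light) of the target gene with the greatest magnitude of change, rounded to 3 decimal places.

7.260

gdcA: ΔΔCt = (20.50−16.81) − (22.98−16.43) = 3.69 − 6.55 = -2.86; fold change = 2^2.86 = 7.260
odlC: ΔΔCt = (18.72−16.81) − (20.45−16.43) = 1.91 − 4.02 = -2.11; fold change = 2^2.11 = 4.317
vrfZ: ΔΔCt = (28.56−16.81) − (26.12−16.43) = 11.75 − 9.69 = 2.06; fold change = 2^-2.06 = 0.240
nvlA: ΔΔCt = (31.35−16.81) − (29.11−16.43) = 14.54 − 12.68 = 1.86; fold change = 2^-1.86 = 0.275
gdcA has the largest |ΔΔCt| = 2.86.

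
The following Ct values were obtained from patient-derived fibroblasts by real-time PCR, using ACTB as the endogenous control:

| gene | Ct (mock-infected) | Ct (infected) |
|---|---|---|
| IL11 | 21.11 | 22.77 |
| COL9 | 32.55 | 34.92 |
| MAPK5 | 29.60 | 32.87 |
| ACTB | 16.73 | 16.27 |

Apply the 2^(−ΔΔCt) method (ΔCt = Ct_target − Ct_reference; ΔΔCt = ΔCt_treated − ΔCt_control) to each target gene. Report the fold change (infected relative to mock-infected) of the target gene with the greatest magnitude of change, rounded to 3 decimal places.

0.075

IL11: ΔΔCt = (22.77−16.27) − (21.11−16.73) = 6.50 − 4.38 = 2.12; fold change = 2^-2.12 = 0.230
COL9: ΔΔCt = (34.92−16.27) − (32.55−16.73) = 18.65 − 15.82 = 2.83; fold change = 2^-2.83 = 0.141
MAPK5: ΔΔCt = (32.87−16.27) − (29.60−16.73) = 16.60 − 12.87 = 3.73; fold change = 2^-3.73 = 0.075
MAPK5 has the largest |ΔΔCt| = 3.73.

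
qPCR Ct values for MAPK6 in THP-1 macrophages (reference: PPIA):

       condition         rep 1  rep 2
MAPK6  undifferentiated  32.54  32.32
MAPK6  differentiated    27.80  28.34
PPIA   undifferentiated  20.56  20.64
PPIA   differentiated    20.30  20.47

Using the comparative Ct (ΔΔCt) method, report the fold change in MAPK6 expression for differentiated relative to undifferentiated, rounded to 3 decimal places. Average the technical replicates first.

Mean Ct: MAPK6 undifferentiated 32.430; MAPK6 differentiated 28.070; PPIA undifferentiated 20.600; PPIA differentiated 20.385
ΔCt(undifferentiated) = 32.430 − 20.600 = 11.830
ΔCt(differentiated) = 28.070 − 20.385 = 7.685
ΔΔCt = 7.685 − 11.830 = -4.145
Fold change = 2^(−(-4.145)) = 2^4.145 = 17.6917

17.692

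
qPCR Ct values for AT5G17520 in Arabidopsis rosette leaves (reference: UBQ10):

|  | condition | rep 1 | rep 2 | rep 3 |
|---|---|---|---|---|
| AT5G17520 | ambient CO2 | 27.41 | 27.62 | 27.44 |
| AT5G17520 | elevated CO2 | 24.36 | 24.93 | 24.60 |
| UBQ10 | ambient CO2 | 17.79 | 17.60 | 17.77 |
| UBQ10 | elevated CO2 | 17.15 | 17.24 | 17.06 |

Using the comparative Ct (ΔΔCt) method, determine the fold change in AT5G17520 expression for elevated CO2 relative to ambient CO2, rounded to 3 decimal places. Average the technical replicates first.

Mean Ct: AT5G17520 ambient CO2 27.490; AT5G17520 elevated CO2 24.630; UBQ10 ambient CO2 17.720; UBQ10 elevated CO2 17.150
ΔCt(ambient CO2) = 27.490 − 17.720 = 9.770
ΔCt(elevated CO2) = 24.630 − 17.150 = 7.480
ΔΔCt = 7.480 − 9.770 = -2.290
Fold change = 2^(−(-2.290)) = 2^2.290 = 4.8906

4.891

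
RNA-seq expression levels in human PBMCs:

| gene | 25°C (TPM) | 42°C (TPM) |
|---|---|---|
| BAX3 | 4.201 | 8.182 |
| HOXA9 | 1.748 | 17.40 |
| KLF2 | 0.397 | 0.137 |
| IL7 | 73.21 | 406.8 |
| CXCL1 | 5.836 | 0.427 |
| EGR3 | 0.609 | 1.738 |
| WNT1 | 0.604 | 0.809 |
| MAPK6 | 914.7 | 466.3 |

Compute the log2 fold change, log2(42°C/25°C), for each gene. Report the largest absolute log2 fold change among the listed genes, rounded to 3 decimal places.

3.773

log2(8.182/4.201) = 0.962  (BAX3)
log2(17.40/1.748) = 3.315  (HOXA9)
log2(0.137/0.397) = -1.535  (KLF2)
log2(406.8/73.21) = 2.474  (IL7)
log2(0.427/5.836) = -3.773  (CXCL1)
log2(1.738/0.609) = 1.513  (EGR3)
log2(0.809/0.604) = 0.422  (WNT1)
log2(466.3/914.7) = -0.972  (MAPK6)
The largest magnitude belongs to CXCL1.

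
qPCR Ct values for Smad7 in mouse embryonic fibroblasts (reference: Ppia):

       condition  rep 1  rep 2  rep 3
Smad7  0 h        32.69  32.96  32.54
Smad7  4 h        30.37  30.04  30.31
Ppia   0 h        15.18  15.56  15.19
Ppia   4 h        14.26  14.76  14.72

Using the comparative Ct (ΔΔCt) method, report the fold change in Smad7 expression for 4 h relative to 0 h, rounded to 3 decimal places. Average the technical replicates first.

3.387

Mean Ct: Smad7 0 h 32.730; Smad7 4 h 30.240; Ppia 0 h 15.310; Ppia 4 h 14.580
ΔCt(0 h) = 32.730 − 15.310 = 17.420
ΔCt(4 h) = 30.240 − 14.580 = 15.660
ΔΔCt = 15.660 − 17.420 = -1.760
Fold change = 2^(−(-1.760)) = 2^1.760 = 3.3870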